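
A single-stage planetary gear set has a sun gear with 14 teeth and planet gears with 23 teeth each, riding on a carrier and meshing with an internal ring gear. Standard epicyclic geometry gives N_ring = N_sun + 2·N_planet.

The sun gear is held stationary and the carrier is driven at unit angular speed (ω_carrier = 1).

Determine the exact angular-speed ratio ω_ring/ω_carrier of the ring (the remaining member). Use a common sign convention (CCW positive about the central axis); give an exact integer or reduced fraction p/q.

N_ring = 14 + 2·23 = 60
14(ω_s−ω_c) = −60(ω_r−ω_c),  ω_s=0, ω_c=1
ω_r = 1 − (14/60)(0−1) = 37/30
ω_r/ω_c = 37/30

37/30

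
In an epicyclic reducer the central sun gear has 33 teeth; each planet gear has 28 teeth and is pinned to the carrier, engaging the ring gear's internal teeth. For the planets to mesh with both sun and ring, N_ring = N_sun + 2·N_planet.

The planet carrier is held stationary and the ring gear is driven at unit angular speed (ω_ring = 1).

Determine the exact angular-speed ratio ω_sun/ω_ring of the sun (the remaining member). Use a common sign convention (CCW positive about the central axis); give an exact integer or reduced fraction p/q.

-89/33

N_ring = 33 + 2·28 = 89
33(ω_s−ω_c) = −89(ω_r−ω_c),  ω_c=0, ω_r=1
ω_s = 0 − (89/33)(1−0) = -89/33
ω_s/ω_r = -89/33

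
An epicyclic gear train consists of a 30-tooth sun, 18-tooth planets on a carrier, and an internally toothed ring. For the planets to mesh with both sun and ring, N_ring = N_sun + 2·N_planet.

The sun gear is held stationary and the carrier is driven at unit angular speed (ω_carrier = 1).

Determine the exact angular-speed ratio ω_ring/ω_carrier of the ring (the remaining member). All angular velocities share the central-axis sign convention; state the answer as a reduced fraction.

16/11

N_ring = 30 + 2·18 = 66
30(ω_s−ω_c) = −66(ω_r−ω_c),  ω_s=0, ω_c=1
ω_r = 1 − (30/66)(0−1) = 16/11
ω_r/ω_c = 16/11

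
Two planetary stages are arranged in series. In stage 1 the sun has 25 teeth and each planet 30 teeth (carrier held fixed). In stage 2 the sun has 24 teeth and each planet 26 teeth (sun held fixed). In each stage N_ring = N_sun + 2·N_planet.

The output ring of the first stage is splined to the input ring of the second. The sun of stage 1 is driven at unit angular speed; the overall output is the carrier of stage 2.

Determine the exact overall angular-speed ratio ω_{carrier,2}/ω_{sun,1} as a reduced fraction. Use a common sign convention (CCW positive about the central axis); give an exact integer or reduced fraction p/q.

-19/85

Stage 1: N_ring = 25 + 2·30 = 85
Stage 1: 25(ω_s−ω_c) = −85(ω_r−ω_c),  ω_c=0, ω_s=1
Stage 1: ω_r = 0 − (25/85)(1−0) = -5/17
  ⇒ ω_r¹/ω_s¹ = -5/17
Stage 2: N_ring = 24 + 2·26 = 76
Stage 2: 24(ω_s−ω_c) = −76(ω_r−ω_c),  ω_s=0, ω_r=1
Stage 2: 24(0−ω_c) = −76(1−ω_c)  ⇒  100ω_c = 76  ⇒  ω_c = 19/25
  ⇒ ω_c²/ω_r² = 19/25
Coupling ω_r² = ω_r¹ ⇒ overall = -5/17 × 19/25 = -19/85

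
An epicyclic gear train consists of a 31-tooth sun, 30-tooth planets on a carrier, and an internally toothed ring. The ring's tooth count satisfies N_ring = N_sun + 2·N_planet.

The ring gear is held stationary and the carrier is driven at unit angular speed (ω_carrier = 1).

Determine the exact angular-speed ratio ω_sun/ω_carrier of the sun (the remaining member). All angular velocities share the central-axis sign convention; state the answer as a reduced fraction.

122/31

N_ring = 31 + 2·30 = 91
31(ω_s−ω_c) = −91(ω_r−ω_c),  ω_r=0, ω_c=1
ω_s = 1 − (91/31)(0−1) = 122/31
ω_s/ω_c = 122/31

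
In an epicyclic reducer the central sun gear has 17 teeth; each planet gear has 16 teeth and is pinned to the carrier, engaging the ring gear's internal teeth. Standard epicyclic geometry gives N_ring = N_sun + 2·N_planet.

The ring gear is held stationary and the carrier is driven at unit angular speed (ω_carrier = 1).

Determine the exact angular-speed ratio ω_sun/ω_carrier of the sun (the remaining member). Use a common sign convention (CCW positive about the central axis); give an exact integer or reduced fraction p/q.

N_ring = 17 + 2·16 = 49
17(ω_s−ω_c) = −49(ω_r−ω_c),  ω_r=0, ω_c=1
ω_s = 1 − (49/17)(0−1) = 66/17
ω_s/ω_c = 66/17

66/17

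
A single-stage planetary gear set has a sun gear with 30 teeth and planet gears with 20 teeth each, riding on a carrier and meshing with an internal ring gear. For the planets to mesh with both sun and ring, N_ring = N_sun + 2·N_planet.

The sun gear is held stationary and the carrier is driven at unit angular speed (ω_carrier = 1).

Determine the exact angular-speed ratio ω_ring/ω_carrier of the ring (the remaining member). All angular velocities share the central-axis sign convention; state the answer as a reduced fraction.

N_ring = 30 + 2·20 = 70
30(ω_s−ω_c) = −70(ω_r−ω_c),  ω_s=0, ω_c=1
ω_r = 1 − (30/70)(0−1) = 10/7
ω_r/ω_c = 10/7

10/7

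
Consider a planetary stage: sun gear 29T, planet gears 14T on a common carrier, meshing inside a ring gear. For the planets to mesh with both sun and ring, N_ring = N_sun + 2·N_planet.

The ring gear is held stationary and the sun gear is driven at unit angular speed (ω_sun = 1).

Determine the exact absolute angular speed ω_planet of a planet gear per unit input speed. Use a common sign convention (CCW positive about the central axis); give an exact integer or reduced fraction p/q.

N_ring = 29 + 2·14 = 57
29(ω_s−ω_c) = −57(ω_r−ω_c),  ω_r=0, ω_s=1
29(1−ω_c) = −57(0−ω_c)  ⇒  86ω_c = 29  ⇒  ω_c = 29/86
sun–planet: 29·(1−29/86) = −14·(ω_p−ω_c)  ⇒  ω_p−ω_c = −(29/14)·(57/86) = -1653/1204
ω_p = 29/86 − 1653/1204 = -29/28

-29/28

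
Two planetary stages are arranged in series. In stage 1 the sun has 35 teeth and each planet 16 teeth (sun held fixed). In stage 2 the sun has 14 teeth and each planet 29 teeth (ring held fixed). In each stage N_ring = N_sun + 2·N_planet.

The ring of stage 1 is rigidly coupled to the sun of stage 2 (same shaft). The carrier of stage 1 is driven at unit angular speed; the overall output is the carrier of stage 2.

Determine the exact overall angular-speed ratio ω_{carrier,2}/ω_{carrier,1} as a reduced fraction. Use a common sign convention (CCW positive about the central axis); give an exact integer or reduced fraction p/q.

714/2881

Stage 1: N_ring = 35 + 2·16 = 67
Stage 1: 35(ω_s−ω_c) = −67(ω_r−ω_c),  ω_s=0, ω_c=1
Stage 1: ω_r = 1 − (35/67)(0−1) = 102/67
  ⇒ ω_r¹/ω_c¹ = 102/67
Stage 2: N_ring = 14 + 2·29 = 72
Stage 2: 14(ω_s−ω_c) = −72(ω_r−ω_c),  ω_r=0, ω_s=1
Stage 2: 14(1−ω_c) = −72(0−ω_c)  ⇒  86ω_c = 14  ⇒  ω_c = 7/43
  ⇒ ω_c²/ω_s² = 7/43
Coupling ω_s² = ω_r¹ ⇒ overall = 102/67 × 7/43 = 714/2881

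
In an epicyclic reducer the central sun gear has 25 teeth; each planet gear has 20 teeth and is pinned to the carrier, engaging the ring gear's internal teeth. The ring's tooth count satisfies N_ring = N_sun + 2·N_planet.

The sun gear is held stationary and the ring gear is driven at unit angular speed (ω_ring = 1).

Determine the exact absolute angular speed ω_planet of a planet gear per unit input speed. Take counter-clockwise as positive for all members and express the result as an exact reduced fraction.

13/8

N_ring = 25 + 2·20 = 65
25(ω_s−ω_c) = −65(ω_r−ω_c),  ω_s=0, ω_r=1
25(0−ω_c) = −65(1−ω_c)  ⇒  90ω_c = 65  ⇒  ω_c = 13/18
sun–planet: 25·(0−13/18) = −20·(ω_p−ω_c)  ⇒  ω_p−ω_c = −(25/20)·(-13/18) = 65/72
ω_p = 13/18 + 65/72 = 13/8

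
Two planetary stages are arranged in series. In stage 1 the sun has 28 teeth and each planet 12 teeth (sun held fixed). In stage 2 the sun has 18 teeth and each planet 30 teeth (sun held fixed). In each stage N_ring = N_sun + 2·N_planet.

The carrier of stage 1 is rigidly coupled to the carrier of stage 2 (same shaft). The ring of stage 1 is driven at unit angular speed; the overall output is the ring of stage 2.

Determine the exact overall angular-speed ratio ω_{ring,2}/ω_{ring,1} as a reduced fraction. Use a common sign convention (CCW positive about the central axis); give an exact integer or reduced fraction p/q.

4/5

Stage 1: N_ring = 28 + 2·12 = 52
Stage 1: 28(ω_s−ω_c) = −52(ω_r−ω_c),  ω_s=0, ω_r=1
Stage 1: 28(0−ω_c) = −52(1−ω_c)  ⇒  80ω_c = 52  ⇒  ω_c = 13/20
  ⇒ ω_c¹/ω_r¹ = 13/20
Stage 2: N_ring = 18 + 2·30 = 78
Stage 2: 18(ω_s−ω_c) = −78(ω_r−ω_c),  ω_s=0, ω_c=1
Stage 2: ω_r = 1 − (18/78)(0−1) = 16/13
  ⇒ ω_r²/ω_c² = 16/13
Coupling ω_c² = ω_c¹ ⇒ overall = 13/20 × 16/13 = 4/5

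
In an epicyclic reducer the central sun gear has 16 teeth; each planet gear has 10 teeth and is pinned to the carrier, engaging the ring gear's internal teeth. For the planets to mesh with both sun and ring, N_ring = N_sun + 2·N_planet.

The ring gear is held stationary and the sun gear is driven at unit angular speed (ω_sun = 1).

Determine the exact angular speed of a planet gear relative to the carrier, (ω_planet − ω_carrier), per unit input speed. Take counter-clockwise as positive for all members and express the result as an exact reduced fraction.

N_ring = 16 + 2·10 = 36
16(ω_s−ω_c) = −36(ω_r−ω_c),  ω_r=0, ω_s=1
16(1−ω_c) = −36(0−ω_c)  ⇒  52ω_c = 16  ⇒  ω_c = 4/13
sun–planet: 16·(1−4/13) = −10·(ω_p−ω_c)  ⇒  ω_p−ω_c = −(16/10)·(9/13) = -72/65

-72/65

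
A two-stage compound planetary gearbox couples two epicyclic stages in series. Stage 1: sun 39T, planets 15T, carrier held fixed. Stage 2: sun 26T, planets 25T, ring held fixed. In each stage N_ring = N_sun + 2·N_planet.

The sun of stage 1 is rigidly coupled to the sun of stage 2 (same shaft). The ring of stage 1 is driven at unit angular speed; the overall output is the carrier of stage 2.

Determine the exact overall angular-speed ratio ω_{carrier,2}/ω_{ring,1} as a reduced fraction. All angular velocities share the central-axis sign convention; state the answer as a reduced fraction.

Stage 1: N_ring = 39 + 2·15 = 69
Stage 1: 39(ω_s−ω_c) = −69(ω_r−ω_c),  ω_c=0, ω_r=1
Stage 1: ω_s = 0 − (69/39)(1−0) = -23/13
  ⇒ ω_s¹/ω_r¹ = -23/13
Stage 2: N_ring = 26 + 2·25 = 76
Stage 2: 26(ω_s−ω_c) = −76(ω_r−ω_c),  ω_r=0, ω_s=1
Stage 2: 26(1−ω_c) = −76(0−ω_c)  ⇒  102ω_c = 26  ⇒  ω_c = 13/51
  ⇒ ω_c²/ω_s² = 13/51
Coupling ω_s² = ω_s¹ ⇒ overall = -23/13 × 13/51 = -23/51

-23/51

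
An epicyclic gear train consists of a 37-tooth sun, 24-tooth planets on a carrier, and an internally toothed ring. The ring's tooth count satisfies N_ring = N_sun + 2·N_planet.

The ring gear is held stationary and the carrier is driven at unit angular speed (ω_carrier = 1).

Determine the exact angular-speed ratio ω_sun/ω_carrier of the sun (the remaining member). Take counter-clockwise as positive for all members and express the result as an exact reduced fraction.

N_ring = 37 + 2·24 = 85
37(ω_s−ω_c) = −85(ω_r−ω_c),  ω_r=0, ω_c=1
ω_s = 1 − (85/37)(0−1) = 122/37
ω_s/ω_c = 122/37

122/37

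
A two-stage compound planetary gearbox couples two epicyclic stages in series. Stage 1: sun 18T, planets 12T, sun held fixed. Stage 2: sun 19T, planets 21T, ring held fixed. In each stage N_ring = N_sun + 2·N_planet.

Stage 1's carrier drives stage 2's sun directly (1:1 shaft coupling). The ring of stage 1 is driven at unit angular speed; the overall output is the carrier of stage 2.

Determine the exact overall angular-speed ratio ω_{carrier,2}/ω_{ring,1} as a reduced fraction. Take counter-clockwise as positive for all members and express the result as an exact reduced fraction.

133/800

Stage 1: N_ring = 18 + 2·12 = 42
Stage 1: 18(ω_s−ω_c) = −42(ω_r−ω_c),  ω_s=0, ω_r=1
Stage 1: 18(0−ω_c) = −42(1−ω_c)  ⇒  60ω_c = 42  ⇒  ω_c = 7/10
  ⇒ ω_c¹/ω_r¹ = 7/10
Stage 2: N_ring = 19 + 2·21 = 61
Stage 2: 19(ω_s−ω_c) = −61(ω_r−ω_c),  ω_r=0, ω_s=1
Stage 2: 19(1−ω_c) = −61(0−ω_c)  ⇒  80ω_c = 19  ⇒  ω_c = 19/80
  ⇒ ω_c²/ω_s² = 19/80
Coupling ω_s² = ω_c¹ ⇒ overall = 7/10 × 19/80 = 133/800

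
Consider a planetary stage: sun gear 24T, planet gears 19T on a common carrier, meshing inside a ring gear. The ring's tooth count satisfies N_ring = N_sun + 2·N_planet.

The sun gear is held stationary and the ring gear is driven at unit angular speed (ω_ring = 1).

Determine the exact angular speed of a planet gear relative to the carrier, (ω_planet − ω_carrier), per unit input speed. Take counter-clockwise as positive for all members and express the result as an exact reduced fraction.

744/817

N_ring = 24 + 2·19 = 62
24(ω_s−ω_c) = −62(ω_r−ω_c),  ω_s=0, ω_r=1
24(0−ω_c) = −62(1−ω_c)  ⇒  86ω_c = 62  ⇒  ω_c = 31/43
sun–planet: 24·(0−31/43) = −19·(ω_p−ω_c)  ⇒  ω_p−ω_c = −(24/19)·(-31/43) = 744/817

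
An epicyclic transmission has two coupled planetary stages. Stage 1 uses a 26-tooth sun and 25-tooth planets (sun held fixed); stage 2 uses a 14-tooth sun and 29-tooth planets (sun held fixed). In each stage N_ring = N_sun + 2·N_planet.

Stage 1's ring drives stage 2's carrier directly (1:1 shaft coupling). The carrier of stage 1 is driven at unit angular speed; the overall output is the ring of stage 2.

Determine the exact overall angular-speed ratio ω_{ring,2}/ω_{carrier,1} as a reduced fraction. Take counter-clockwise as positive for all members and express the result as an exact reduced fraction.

Stage 1: N_ring = 26 + 2·25 = 76
Stage 1: 26(ω_s−ω_c) = −76(ω_r−ω_c),  ω_s=0, ω_c=1
Stage 1: ω_r = 1 − (26/76)(0−1) = 51/38
  ⇒ ω_r¹/ω_c¹ = 51/38
Stage 2: N_ring = 14 + 2·29 = 72
Stage 2: 14(ω_s−ω_c) = −72(ω_r−ω_c),  ω_s=0, ω_c=1
Stage 2: ω_r = 1 − (14/72)(0−1) = 43/36
  ⇒ ω_r²/ω_c² = 43/36
Coupling ω_c² = ω_r¹ ⇒ overall = 51/38 × 43/36 = 731/456

731/456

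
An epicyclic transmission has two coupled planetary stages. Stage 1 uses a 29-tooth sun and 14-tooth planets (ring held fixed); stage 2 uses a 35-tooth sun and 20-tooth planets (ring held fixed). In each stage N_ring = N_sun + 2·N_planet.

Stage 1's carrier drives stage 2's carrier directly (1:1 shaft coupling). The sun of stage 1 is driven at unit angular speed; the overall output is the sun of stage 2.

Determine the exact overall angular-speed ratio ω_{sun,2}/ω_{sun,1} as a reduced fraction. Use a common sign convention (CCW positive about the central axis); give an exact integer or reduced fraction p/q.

Stage 1: N_ring = 29 + 2·14 = 57
Stage 1: 29(ω_s−ω_c) = −57(ω_r−ω_c),  ω_r=0, ω_s=1
Stage 1: 29(1−ω_c) = −57(0−ω_c)  ⇒  86ω_c = 29  ⇒  ω_c = 29/86
  ⇒ ω_c¹/ω_s¹ = 29/86
Stage 2: N_ring = 35 + 2·20 = 75
Stage 2: 35(ω_s−ω_c) = −75(ω_r−ω_c),  ω_r=0, ω_c=1
Stage 2: ω_s = 1 − (75/35)(0−1) = 22/7
  ⇒ ω_s²/ω_c² = 22/7
Coupling ω_c² = ω_c¹ ⇒ overall = 29/86 × 22/7 = 319/301

319/301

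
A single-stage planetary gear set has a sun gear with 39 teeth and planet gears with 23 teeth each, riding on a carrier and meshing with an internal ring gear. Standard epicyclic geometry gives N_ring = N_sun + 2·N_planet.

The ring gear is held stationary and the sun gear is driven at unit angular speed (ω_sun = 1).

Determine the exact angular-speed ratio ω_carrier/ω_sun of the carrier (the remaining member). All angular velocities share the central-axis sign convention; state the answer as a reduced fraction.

39/124

N_ring = 39 + 2·23 = 85
39(ω_s−ω_c) = −85(ω_r−ω_c),  ω_r=0, ω_s=1
39(1−ω_c) = −85(0−ω_c)  ⇒  124ω_c = 39  ⇒  ω_c = 39/124
ω_c/ω_s = 39/124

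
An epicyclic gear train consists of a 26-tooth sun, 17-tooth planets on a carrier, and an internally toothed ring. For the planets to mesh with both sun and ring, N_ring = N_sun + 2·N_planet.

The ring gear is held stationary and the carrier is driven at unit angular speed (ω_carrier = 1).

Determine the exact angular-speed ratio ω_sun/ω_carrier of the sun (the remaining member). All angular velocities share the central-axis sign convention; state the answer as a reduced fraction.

43/13

N_ring = 26 + 2·17 = 60
26(ω_s−ω_c) = −60(ω_r−ω_c),  ω_r=0, ω_c=1
ω_s = 1 − (60/26)(0−1) = 43/13
ω_s/ω_c = 43/13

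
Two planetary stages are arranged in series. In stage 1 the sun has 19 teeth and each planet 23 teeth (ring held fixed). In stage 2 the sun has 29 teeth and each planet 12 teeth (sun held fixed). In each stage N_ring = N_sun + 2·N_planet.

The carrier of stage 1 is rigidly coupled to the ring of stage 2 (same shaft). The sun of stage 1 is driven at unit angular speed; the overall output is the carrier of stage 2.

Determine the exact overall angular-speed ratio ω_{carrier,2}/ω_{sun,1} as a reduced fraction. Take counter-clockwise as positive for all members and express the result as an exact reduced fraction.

1007/6888

Stage 1: N_ring = 19 + 2·23 = 65
Stage 1: 19(ω_s−ω_c) = −65(ω_r−ω_c),  ω_r=0, ω_s=1
Stage 1: 19(1−ω_c) = −65(0−ω_c)  ⇒  84ω_c = 19  ⇒  ω_c = 19/84
  ⇒ ω_c¹/ω_s¹ = 19/84
Stage 2: N_ring = 29 + 2·12 = 53
Stage 2: 29(ω_s−ω_c) = −53(ω_r−ω_c),  ω_s=0, ω_r=1
Stage 2: 29(0−ω_c) = −53(1−ω_c)  ⇒  82ω_c = 53  ⇒  ω_c = 53/82
  ⇒ ω_c²/ω_r² = 53/82
Coupling ω_r² = ω_c¹ ⇒ overall = 19/84 × 53/82 = 1007/6888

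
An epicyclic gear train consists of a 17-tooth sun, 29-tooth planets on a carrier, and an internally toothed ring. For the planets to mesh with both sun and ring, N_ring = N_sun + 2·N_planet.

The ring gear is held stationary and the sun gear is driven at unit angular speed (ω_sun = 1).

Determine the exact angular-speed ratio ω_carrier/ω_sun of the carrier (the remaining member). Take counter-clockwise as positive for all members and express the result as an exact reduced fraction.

N_ring = 17 + 2·29 = 75
17(ω_s−ω_c) = −75(ω_r−ω_c),  ω_r=0, ω_s=1
17(1−ω_c) = −75(0−ω_c)  ⇒  92ω_c = 17  ⇒  ω_c = 17/92
ω_c/ω_s = 17/92

17/92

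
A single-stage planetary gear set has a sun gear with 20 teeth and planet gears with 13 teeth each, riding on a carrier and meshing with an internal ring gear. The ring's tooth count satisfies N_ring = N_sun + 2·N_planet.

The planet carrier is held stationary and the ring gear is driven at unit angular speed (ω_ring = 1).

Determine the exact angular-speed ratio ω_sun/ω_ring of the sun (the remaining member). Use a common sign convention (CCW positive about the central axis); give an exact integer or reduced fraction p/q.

-23/10

N_ring = 20 + 2·13 = 46
20(ω_s−ω_c) = −46(ω_r−ω_c),  ω_c=0, ω_r=1
ω_s = 0 − (46/20)(1−0) = -23/10
ω_s/ω_r = -23/10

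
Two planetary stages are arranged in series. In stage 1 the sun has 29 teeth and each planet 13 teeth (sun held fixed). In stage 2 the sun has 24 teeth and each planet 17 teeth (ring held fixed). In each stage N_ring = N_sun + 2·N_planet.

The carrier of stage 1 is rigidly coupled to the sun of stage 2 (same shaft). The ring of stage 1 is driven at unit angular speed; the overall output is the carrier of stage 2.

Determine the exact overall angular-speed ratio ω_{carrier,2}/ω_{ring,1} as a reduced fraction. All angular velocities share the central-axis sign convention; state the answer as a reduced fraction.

Stage 1: N_ring = 29 + 2·13 = 55
Stage 1: 29(ω_s−ω_c) = −55(ω_r−ω_c),  ω_s=0, ω_r=1
Stage 1: 29(0−ω_c) = −55(1−ω_c)  ⇒  84ω_c = 55  ⇒  ω_c = 55/84
  ⇒ ω_c¹/ω_r¹ = 55/84
Stage 2: N_ring = 24 + 2·17 = 58
Stage 2: 24(ω_s−ω_c) = −58(ω_r−ω_c),  ω_r=0, ω_s=1
Stage 2: 24(1−ω_c) = −58(0−ω_c)  ⇒  82ω_c = 24  ⇒  ω_c = 12/41
  ⇒ ω_c²/ω_s² = 12/41
Coupling ω_s² = ω_c¹ ⇒ overall = 55/84 × 12/41 = 55/287

55/287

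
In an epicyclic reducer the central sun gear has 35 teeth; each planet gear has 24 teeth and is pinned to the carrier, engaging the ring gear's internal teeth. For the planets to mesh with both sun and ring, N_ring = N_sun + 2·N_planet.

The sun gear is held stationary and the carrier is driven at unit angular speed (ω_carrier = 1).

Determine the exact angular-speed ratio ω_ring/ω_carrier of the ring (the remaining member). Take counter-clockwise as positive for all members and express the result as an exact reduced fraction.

118/83

N_ring = 35 + 2·24 = 83
35(ω_s−ω_c) = −83(ω_r−ω_c),  ω_s=0, ω_c=1
ω_r = 1 − (35/83)(0−1) = 118/83
ω_r/ω_c = 118/83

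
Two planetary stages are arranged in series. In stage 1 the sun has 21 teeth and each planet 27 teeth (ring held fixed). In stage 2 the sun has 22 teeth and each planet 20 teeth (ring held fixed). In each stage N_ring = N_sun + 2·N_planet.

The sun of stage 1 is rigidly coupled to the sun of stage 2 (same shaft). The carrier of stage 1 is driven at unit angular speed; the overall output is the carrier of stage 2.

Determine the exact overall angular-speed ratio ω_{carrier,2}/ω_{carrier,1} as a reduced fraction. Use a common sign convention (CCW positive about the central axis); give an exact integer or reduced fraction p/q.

Stage 1: N_ring = 21 + 2·27 = 75
Stage 1: 21(ω_s−ω_c) = −75(ω_r−ω_c),  ω_r=0, ω_c=1
Stage 1: ω_s = 1 − (75/21)(0−1) = 32/7
  ⇒ ω_s¹/ω_c¹ = 32/7
Stage 2: N_ring = 22 + 2·20 = 62
Stage 2: 22(ω_s−ω_c) = −62(ω_r−ω_c),  ω_r=0, ω_s=1
Stage 2: 22(1−ω_c) = −62(0−ω_c)  ⇒  84ω_c = 22  ⇒  ω_c = 11/42
  ⇒ ω_c²/ω_s² = 11/42
Coupling ω_s² = ω_s¹ ⇒ overall = 32/7 × 11/42 = 176/147

176/147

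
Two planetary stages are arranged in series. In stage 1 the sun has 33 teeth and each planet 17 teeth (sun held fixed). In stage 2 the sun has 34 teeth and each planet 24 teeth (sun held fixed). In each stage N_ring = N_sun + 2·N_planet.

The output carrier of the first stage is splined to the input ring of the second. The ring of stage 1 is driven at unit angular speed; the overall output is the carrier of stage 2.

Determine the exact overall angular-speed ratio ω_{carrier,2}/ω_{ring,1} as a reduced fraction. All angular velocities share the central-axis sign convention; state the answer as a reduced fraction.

Stage 1: N_ring = 33 + 2·17 = 67
Stage 1: 33(ω_s−ω_c) = −67(ω_r−ω_c),  ω_s=0, ω_r=1
Stage 1: 33(0−ω_c) = −67(1−ω_c)  ⇒  100ω_c = 67  ⇒  ω_c = 67/100
  ⇒ ω_c¹/ω_r¹ = 67/100
Stage 2: N_ring = 34 + 2·24 = 82
Stage 2: 34(ω_s−ω_c) = −82(ω_r−ω_c),  ω_s=0, ω_r=1
Stage 2: 34(0−ω_c) = −82(1−ω_c)  ⇒  116ω_c = 82  ⇒  ω_c = 41/58
  ⇒ ω_c²/ω_r² = 41/58
Coupling ω_r² = ω_c¹ ⇒ overall = 67/100 × 41/58 = 2747/5800

2747/5800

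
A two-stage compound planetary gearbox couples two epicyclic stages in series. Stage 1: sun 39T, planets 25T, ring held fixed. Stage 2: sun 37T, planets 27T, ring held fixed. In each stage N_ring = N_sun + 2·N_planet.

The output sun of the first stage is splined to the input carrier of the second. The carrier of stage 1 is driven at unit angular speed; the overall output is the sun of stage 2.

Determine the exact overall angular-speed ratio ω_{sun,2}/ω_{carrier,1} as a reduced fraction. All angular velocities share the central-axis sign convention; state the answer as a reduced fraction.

16384/1443

Stage 1: N_ring = 39 + 2·25 = 89
Stage 1: 39(ω_s−ω_c) = −89(ω_r−ω_c),  ω_r=0, ω_c=1
Stage 1: ω_s = 1 − (89/39)(0−1) = 128/39
  ⇒ ω_s¹/ω_c¹ = 128/39
Stage 2: N_ring = 37 + 2·27 = 91
Stage 2: 37(ω_s−ω_c) = −91(ω_r−ω_c),  ω_r=0, ω_c=1
Stage 2: ω_s = 1 − (91/37)(0−1) = 128/37
  ⇒ ω_s²/ω_c² = 128/37
Coupling ω_c² = ω_s¹ ⇒ overall = 128/39 × 128/37 = 16384/1443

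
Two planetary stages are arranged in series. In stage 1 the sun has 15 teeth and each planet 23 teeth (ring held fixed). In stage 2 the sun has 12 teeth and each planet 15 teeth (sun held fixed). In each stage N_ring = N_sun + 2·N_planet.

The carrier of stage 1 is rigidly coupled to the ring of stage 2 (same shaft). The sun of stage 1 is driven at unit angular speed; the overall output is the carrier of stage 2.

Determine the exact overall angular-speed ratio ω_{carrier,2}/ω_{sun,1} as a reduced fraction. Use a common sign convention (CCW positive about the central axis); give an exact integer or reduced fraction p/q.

35/228

Stage 1: N_ring = 15 + 2·23 = 61
Stage 1: 15(ω_s−ω_c) = −61(ω_r−ω_c),  ω_r=0, ω_s=1
Stage 1: 15(1−ω_c) = −61(0−ω_c)  ⇒  76ω_c = 15  ⇒  ω_c = 15/76
  ⇒ ω_c¹/ω_s¹ = 15/76
Stage 2: N_ring = 12 + 2·15 = 42
Stage 2: 12(ω_s−ω_c) = −42(ω_r−ω_c),  ω_s=0, ω_r=1
Stage 2: 12(0−ω_c) = −42(1−ω_c)  ⇒  54ω_c = 42  ⇒  ω_c = 7/9
  ⇒ ω_c²/ω_r² = 7/9
Coupling ω_r² = ω_c¹ ⇒ overall = 15/76 × 7/9 = 35/228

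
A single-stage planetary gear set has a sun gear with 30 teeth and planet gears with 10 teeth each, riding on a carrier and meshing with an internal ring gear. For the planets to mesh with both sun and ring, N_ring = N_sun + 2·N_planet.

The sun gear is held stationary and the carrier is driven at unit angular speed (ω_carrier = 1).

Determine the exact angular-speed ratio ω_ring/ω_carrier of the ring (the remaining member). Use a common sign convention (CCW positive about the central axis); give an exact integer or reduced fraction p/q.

N_ring = 30 + 2·10 = 50
30(ω_s−ω_c) = −50(ω_r−ω_c),  ω_s=0, ω_c=1
ω_r = 1 − (30/50)(0−1) = 8/5
ω_r/ω_c = 8/5

8/5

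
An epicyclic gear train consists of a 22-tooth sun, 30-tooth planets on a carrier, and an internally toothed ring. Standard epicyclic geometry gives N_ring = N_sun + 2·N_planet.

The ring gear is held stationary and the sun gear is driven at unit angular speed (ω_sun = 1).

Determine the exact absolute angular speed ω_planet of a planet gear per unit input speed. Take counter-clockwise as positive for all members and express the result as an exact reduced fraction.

-11/30

N_ring = 22 + 2·30 = 82
22(ω_s−ω_c) = −82(ω_r−ω_c),  ω_r=0, ω_s=1
22(1−ω_c) = −82(0−ω_c)  ⇒  104ω_c = 22  ⇒  ω_c = 11/52
sun–planet: 22·(1−11/52) = −30·(ω_p−ω_c)  ⇒  ω_p−ω_c = −(22/30)·(41/52) = -451/780
ω_p = 11/52 − 451/780 = -11/30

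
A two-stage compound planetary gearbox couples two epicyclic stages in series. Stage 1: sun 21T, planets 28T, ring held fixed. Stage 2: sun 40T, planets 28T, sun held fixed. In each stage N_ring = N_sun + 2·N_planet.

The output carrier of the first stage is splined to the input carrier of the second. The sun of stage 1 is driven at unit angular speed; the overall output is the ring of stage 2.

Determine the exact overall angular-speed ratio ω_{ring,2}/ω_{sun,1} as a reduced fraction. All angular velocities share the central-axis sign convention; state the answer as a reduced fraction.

17/56

Stage 1: N_ring = 21 + 2·28 = 77
Stage 1: 21(ω_s−ω_c) = −77(ω_r−ω_c),  ω_r=0, ω_s=1
Stage 1: 21(1−ω_c) = −77(0−ω_c)  ⇒  98ω_c = 21  ⇒  ω_c = 3/14
  ⇒ ω_c¹/ω_s¹ = 3/14
Stage 2: N_ring = 40 + 2·28 = 96
Stage 2: 40(ω_s−ω_c) = −96(ω_r−ω_c),  ω_s=0, ω_c=1
Stage 2: ω_r = 1 − (40/96)(0−1) = 17/12
  ⇒ ω_r²/ω_c² = 17/12
Coupling ω_c² = ω_c¹ ⇒ overall = 3/14 × 17/12 = 17/56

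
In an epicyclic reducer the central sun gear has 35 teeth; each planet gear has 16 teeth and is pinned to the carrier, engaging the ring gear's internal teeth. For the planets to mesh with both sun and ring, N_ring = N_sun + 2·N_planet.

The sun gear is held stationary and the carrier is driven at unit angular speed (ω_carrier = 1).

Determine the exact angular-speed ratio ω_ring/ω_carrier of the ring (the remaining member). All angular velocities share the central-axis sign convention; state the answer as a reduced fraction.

102/67

N_ring = 35 + 2·16 = 67
35(ω_s−ω_c) = −67(ω_r−ω_c),  ω_s=0, ω_c=1
ω_r = 1 − (35/67)(0−1) = 102/67
ω_r/ω_c = 102/67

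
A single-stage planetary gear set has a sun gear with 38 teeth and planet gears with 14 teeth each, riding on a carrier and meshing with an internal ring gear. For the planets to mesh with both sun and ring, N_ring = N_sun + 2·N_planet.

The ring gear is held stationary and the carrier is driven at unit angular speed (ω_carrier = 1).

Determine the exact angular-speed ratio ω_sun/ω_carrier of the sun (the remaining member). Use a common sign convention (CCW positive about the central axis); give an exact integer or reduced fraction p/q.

N_ring = 38 + 2·14 = 66
38(ω_s−ω_c) = −66(ω_r−ω_c),  ω_r=0, ω_c=1
ω_s = 1 − (66/38)(0−1) = 52/19
ω_s/ω_c = 52/19

52/19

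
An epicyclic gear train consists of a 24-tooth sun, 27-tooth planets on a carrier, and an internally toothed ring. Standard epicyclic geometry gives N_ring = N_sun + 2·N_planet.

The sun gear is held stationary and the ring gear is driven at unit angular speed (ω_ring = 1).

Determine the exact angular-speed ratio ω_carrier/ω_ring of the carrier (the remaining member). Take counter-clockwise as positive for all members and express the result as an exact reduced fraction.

13/17

N_ring = 24 + 2·27 = 78
24(ω_s−ω_c) = −78(ω_r−ω_c),  ω_s=0, ω_r=1
24(0−ω_c) = −78(1−ω_c)  ⇒  102ω_c = 78  ⇒  ω_c = 13/17
ω_c/ω_r = 13/17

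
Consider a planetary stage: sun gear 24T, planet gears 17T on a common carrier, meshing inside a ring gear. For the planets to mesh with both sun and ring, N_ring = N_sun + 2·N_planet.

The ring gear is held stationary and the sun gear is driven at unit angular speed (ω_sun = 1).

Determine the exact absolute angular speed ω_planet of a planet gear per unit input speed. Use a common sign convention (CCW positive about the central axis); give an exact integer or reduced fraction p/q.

-12/17

N_ring = 24 + 2·17 = 58
24(ω_s−ω_c) = −58(ω_r−ω_c),  ω_r=0, ω_s=1
24(1−ω_c) = −58(0−ω_c)  ⇒  82ω_c = 24  ⇒  ω_c = 12/41
sun–planet: 24·(1−12/41) = −17·(ω_p−ω_c)  ⇒  ω_p−ω_c = −(24/17)·(29/41) = -696/697
ω_p = 12/41 − 696/697 = -12/17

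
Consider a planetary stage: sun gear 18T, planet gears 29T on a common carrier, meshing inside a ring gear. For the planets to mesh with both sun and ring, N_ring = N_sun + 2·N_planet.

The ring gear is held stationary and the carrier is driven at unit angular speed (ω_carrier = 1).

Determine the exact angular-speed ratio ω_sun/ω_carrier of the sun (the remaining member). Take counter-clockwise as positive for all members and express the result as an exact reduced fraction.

47/9

N_ring = 18 + 2·29 = 76
18(ω_s−ω_c) = −76(ω_r−ω_c),  ω_r=0, ω_c=1
ω_s = 1 − (76/18)(0−1) = 47/9
ω_s/ω_c = 47/9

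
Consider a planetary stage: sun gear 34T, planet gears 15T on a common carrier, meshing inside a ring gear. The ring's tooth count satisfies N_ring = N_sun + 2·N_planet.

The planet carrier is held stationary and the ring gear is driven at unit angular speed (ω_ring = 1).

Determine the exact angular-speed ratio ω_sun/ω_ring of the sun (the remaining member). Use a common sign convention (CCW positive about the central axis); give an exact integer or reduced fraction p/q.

N_ring = 34 + 2·15 = 64
34(ω_s−ω_c) = −64(ω_r−ω_c),  ω_c=0, ω_r=1
ω_s = 0 − (64/34)(1−0) = -32/17
ω_s/ω_r = -32/17

-32/17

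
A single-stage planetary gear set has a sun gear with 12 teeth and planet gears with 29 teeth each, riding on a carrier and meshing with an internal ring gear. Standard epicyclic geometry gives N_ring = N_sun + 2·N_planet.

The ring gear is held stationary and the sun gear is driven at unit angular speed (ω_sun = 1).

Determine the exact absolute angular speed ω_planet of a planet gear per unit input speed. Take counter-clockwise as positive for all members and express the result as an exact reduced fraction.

N_ring = 12 + 2·29 = 70
12(ω_s−ω_c) = −70(ω_r−ω_c),  ω_r=0, ω_s=1
12(1−ω_c) = −70(0−ω_c)  ⇒  82ω_c = 12  ⇒  ω_c = 6/41
sun–planet: 12·(1−6/41) = −29·(ω_p−ω_c)  ⇒  ω_p−ω_c = −(12/29)·(35/41) = -420/1189
ω_p = 6/41 − 420/1189 = -6/29

-6/29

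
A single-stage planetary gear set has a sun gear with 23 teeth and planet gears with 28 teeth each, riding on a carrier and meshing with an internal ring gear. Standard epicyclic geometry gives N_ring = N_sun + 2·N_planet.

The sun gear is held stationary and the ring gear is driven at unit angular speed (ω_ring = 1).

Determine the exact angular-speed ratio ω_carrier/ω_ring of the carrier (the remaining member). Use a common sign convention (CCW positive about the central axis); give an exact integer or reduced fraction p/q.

79/102

N_ring = 23 + 2·28 = 79
23(ω_s−ω_c) = −79(ω_r−ω_c),  ω_s=0, ω_r=1
23(0−ω_c) = −79(1−ω_c)  ⇒  102ω_c = 79  ⇒  ω_c = 79/102
ω_c/ω_r = 79/102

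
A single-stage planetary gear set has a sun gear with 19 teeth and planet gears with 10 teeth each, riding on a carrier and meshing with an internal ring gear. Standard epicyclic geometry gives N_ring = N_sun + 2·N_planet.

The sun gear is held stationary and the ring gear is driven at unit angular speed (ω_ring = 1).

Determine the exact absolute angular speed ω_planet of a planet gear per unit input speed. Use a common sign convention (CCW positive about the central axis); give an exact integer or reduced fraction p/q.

N_ring = 19 + 2·10 = 39
19(ω_s−ω_c) = −39(ω_r−ω_c),  ω_s=0, ω_r=1
19(0−ω_c) = −39(1−ω_c)  ⇒  58ω_c = 39  ⇒  ω_c = 39/58
sun–planet: 19·(0−39/58) = −10·(ω_p−ω_c)  ⇒  ω_p−ω_c = −(19/10)·(-39/58) = 741/580
ω_p = 39/58 + 741/580 = 39/20

39/20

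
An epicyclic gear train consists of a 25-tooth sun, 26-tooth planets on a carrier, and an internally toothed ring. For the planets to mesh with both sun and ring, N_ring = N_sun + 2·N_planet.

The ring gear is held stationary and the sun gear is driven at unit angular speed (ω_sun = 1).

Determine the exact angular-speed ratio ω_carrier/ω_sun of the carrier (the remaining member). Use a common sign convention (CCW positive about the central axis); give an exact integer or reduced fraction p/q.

25/102

N_ring = 25 + 2·26 = 77
25(ω_s−ω_c) = −77(ω_r−ω_c),  ω_r=0, ω_s=1
25(1−ω_c) = −77(0−ω_c)  ⇒  102ω_c = 25  ⇒  ω_c = 25/102
ω_c/ω_s = 25/102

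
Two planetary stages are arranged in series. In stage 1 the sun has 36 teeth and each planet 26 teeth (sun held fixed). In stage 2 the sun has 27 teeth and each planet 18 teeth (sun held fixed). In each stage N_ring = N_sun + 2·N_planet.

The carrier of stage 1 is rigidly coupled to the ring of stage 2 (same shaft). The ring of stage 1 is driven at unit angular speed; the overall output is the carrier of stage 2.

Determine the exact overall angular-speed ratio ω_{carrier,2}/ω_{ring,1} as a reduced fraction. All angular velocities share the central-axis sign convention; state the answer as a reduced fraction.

77/155

Stage 1: N_ring = 36 + 2·26 = 88
Stage 1: 36(ω_s−ω_c) = −88(ω_r−ω_c),  ω_s=0, ω_r=1
Stage 1: 36(0−ω_c) = −88(1−ω_c)  ⇒  124ω_c = 88  ⇒  ω_c = 22/31
  ⇒ ω_c¹/ω_r¹ = 22/31
Stage 2: N_ring = 27 + 2·18 = 63
Stage 2: 27(ω_s−ω_c) = −63(ω_r−ω_c),  ω_s=0, ω_r=1
Stage 2: 27(0−ω_c) = −63(1−ω_c)  ⇒  90ω_c = 63  ⇒  ω_c = 7/10
  ⇒ ω_c²/ω_r² = 7/10
Coupling ω_r² = ω_c¹ ⇒ overall = 22/31 × 7/10 = 77/155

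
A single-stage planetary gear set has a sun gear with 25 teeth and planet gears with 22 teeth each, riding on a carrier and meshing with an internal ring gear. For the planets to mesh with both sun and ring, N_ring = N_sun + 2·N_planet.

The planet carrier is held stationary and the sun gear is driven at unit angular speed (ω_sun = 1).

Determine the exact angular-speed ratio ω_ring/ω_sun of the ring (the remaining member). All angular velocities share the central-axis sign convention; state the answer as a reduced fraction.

N_ring = 25 + 2·22 = 69
25(ω_s−ω_c) = −69(ω_r−ω_c),  ω_c=0, ω_s=1
ω_r = 0 − (25/69)(1−0) = -25/69
ω_r/ω_s = -25/69

-25/69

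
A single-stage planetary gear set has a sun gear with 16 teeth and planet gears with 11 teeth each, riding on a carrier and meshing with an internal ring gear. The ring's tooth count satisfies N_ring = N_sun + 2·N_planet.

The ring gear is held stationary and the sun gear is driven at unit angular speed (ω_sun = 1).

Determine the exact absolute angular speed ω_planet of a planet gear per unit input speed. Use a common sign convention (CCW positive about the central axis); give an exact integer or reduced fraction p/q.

N_ring = 16 + 2·11 = 38
16(ω_s−ω_c) = −38(ω_r−ω_c),  ω_r=0, ω_s=1
16(1−ω_c) = −38(0−ω_c)  ⇒  54ω_c = 16  ⇒  ω_c = 8/27
sun–planet: 16·(1−8/27) = −11·(ω_p−ω_c)  ⇒  ω_p−ω_c = −(16/11)·(19/27) = -304/297
ω_p = 8/27 − 304/297 = -8/11

-8/11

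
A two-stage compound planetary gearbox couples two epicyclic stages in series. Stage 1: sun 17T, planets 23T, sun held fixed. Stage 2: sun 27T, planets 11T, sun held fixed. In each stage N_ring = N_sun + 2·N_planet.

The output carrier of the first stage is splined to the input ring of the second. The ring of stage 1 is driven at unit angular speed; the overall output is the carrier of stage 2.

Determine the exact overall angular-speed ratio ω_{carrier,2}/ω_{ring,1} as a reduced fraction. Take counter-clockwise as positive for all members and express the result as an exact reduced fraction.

Stage 1: N_ring = 17 + 2·23 = 63
Stage 1: 17(ω_s−ω_c) = −63(ω_r−ω_c),  ω_s=0, ω_r=1
Stage 1: 17(0−ω_c) = −63(1−ω_c)  ⇒  80ω_c = 63  ⇒  ω_c = 63/80
  ⇒ ω_c¹/ω_r¹ = 63/80
Stage 2: N_ring = 27 + 2·11 = 49
Stage 2: 27(ω_s−ω_c) = −49(ω_r−ω_c),  ω_s=0, ω_r=1
Stage 2: 27(0−ω_c) = −49(1−ω_c)  ⇒  76ω_c = 49  ⇒  ω_c = 49/76
  ⇒ ω_c²/ω_r² = 49/76
Coupling ω_r² = ω_c¹ ⇒ overall = 63/80 × 49/76 = 3087/6080

3087/6080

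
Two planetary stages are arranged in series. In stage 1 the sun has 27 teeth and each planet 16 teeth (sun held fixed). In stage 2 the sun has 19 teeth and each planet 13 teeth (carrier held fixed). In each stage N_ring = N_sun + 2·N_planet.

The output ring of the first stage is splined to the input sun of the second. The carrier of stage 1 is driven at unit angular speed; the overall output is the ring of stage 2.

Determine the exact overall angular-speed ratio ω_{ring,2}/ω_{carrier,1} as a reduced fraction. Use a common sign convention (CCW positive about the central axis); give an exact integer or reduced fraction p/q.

Stage 1: N_ring = 27 + 2·16 = 59
Stage 1: 27(ω_s−ω_c) = −59(ω_r−ω_c),  ω_s=0, ω_c=1
Stage 1: ω_r = 1 − (27/59)(0−1) = 86/59
  ⇒ ω_r¹/ω_c¹ = 86/59
Stage 2: N_ring = 19 + 2·13 = 45
Stage 2: 19(ω_s−ω_c) = −45(ω_r−ω_c),  ω_c=0, ω_s=1
Stage 2: ω_r = 0 − (19/45)(1−0) = -19/45
  ⇒ ω_r²/ω_s² = -19/45
Coupling ω_s² = ω_r¹ ⇒ overall = 86/59 × -19/45 = -1634/2655

-1634/2655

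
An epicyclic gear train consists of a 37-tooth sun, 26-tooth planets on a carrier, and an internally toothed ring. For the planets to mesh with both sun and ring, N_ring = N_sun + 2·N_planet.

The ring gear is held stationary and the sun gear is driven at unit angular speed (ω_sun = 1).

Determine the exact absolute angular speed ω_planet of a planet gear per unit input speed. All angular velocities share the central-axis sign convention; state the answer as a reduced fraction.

N_ring = 37 + 2·26 = 89
37(ω_s−ω_c) = −89(ω_r−ω_c),  ω_r=0, ω_s=1
37(1−ω_c) = −89(0−ω_c)  ⇒  126ω_c = 37  ⇒  ω_c = 37/126
sun–planet: 37·(1−37/126) = −26·(ω_p−ω_c)  ⇒  ω_p−ω_c = −(37/26)·(89/126) = -3293/3276
ω_p = 37/126 − 3293/3276 = -37/52

-37/52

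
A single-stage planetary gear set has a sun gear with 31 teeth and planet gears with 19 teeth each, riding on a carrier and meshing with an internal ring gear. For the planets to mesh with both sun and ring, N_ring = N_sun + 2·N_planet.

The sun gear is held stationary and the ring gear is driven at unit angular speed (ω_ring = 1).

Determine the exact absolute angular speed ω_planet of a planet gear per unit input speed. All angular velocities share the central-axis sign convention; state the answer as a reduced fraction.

N_ring = 31 + 2·19 = 69
31(ω_s−ω_c) = −69(ω_r−ω_c),  ω_s=0, ω_r=1
31(0−ω_c) = −69(1−ω_c)  ⇒  100ω_c = 69  ⇒  ω_c = 69/100
sun–planet: 31·(0−69/100) = −19·(ω_p−ω_c)  ⇒  ω_p−ω_c = −(31/19)·(-69/100) = 2139/1900
ω_p = 69/100 + 2139/1900 = 69/38

69/38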